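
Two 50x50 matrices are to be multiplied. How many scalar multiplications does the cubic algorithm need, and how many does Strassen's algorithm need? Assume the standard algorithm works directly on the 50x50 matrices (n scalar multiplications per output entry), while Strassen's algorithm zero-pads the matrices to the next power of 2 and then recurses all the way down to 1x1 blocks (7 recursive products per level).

Matrix multiplication for 50x50 matrices:

Strassen's algorithm requires power-of-2 dimensions. Pad 50x50 to 64x64 (next power of 2).

Standard algorithm: 50^3 = 125000 multiplications
Strassen's algorithm: 7^(log2(64)) = 7^6 = 117649 multiplications
Savings: 125000 - 117649 = 7351 multiplications

Standard: 125000 multiplications (50^3). Strassen: 117649 multiplications (7^6, after padding to 64x64). Strassen reduces 8 recursive multiplications to 7 at each level.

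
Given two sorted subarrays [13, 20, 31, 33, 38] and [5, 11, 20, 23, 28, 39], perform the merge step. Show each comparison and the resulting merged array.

Merging process:

Compare 13 vs 5: take 5 from right. Merged: [5]
Compare 13 vs 11: take 11 from right. Merged: [5, 11]
Compare 13 vs 20: take 13 from left. Merged: [5, 11, 13]
Compare 20 vs 20: take 20 from left. Merged: [5, 11, 13, 20]
Compare 31 vs 20: take 20 from right. Merged: [5, 11, 13, 20, 20]
Compare 31 vs 23: take 23 from right. Merged: [5, 11, 13, 20, 20, 23]
Compare 31 vs 28: take 28 from right. Merged: [5, 11, 13, 20, 20, 23, 28]
Compare 31 vs 39: take 31 from left. Merged: [5, 11, 13, 20, 20, 23, 28, 31]
Compare 33 vs 39: take 33 from left. Merged: [5, 11, 13, 20, 20, 23, 28, 31, 33]
Compare 38 vs 39: take 38 from left. Merged: [5, 11, 13, 20, 20, 23, 28, 31, 33, 38]
Append remaining from right: [39]. Merged: [5, 11, 13, 20, 20, 23, 28, 31, 33, 38, 39]

Final merged array: [5, 11, 13, 20, 20, 23, 28, 31, 33, 38, 39]
Total comparisons: 10

The merged array is [5, 11, 13, 20, 20, 23, 28, 31, 33, 38, 39], requiring 10 comparisons. The merge step runs in O(n) time where n is the total number of elements.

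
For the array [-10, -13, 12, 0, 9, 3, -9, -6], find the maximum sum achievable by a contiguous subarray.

Using Kadane's algorithm on [-10, -13, 12, 0, 9, 3, -9, -6]:

Scanning through the array:
Position 1 (value -13): max_ending_here = -13, max_so_far = -10
Position 2 (value 12): max_ending_here = 12, max_so_far = 12
Position 3 (value 0): max_ending_here = 12, max_so_far = 12
Position 4 (value 9): max_ending_here = 21, max_so_far = 21
Position 5 (value 3): max_ending_here = 24, max_so_far = 24
Position 6 (value -9): max_ending_here = 15, max_so_far = 24
Position 7 (value -6): max_ending_here = 9, max_so_far = 24

Maximum subarray: [12, 0, 9, 3]
Maximum sum: 24

The maximum subarray is [12, 0, 9, 3] with sum 24. This subarray runs from index 2 to index 5.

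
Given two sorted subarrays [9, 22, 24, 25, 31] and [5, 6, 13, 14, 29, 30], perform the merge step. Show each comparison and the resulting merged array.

Merging process:

Compare 9 vs 5: take 5 from right. Merged: [5]
Compare 9 vs 6: take 6 from right. Merged: [5, 6]
Compare 9 vs 13: take 9 from left. Merged: [5, 6, 9]
Compare 22 vs 13: take 13 from right. Merged: [5, 6, 9, 13]
Compare 22 vs 14: take 14 from right. Merged: [5, 6, 9, 13, 14]
Compare 22 vs 29: take 22 from left. Merged: [5, 6, 9, 13, 14, 22]
Compare 24 vs 29: take 24 from left. Merged: [5, 6, 9, 13, 14, 22, 24]
Compare 25 vs 29: take 25 from left. Merged: [5, 6, 9, 13, 14, 22, 24, 25]
Compare 31 vs 29: take 29 from right. Merged: [5, 6, 9, 13, 14, 22, 24, 25, 29]
Compare 31 vs 30: take 30 from right. Merged: [5, 6, 9, 13, 14, 22, 24, 25, 29, 30]
Append remaining from left: [31]. Merged: [5, 6, 9, 13, 14, 22, 24, 25, 29, 30, 31]

Final merged array: [5, 6, 9, 13, 14, 22, 24, 25, 29, 30, 31]
Total comparisons: 10

The merged array is [5, 6, 9, 13, 14, 22, 24, 25, 29, 30, 31], requiring 10 comparisons. The merge step runs in O(n) time where n is the total number of elements.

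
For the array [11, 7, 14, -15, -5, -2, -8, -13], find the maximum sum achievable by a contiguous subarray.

Using Kadane's algorithm on [11, 7, 14, -15, -5, -2, -8, -13]:

Scanning through the array:
Position 1 (value 7): max_ending_here = 18, max_so_far = 18
Position 2 (value 14): max_ending_here = 32, max_so_far = 32
Position 3 (value -15): max_ending_here = 17, max_so_far = 32
Position 4 (value -5): max_ending_here = 12, max_so_far = 32
Position 5 (value -2): max_ending_here = 10, max_so_far = 32
Position 6 (value -8): max_ending_here = 2, max_so_far = 32
Position 7 (value -13): max_ending_here = -11, max_so_far = 32

Maximum subarray: [11, 7, 14]
Maximum sum: 32

The maximum subarray is [11, 7, 14] with sum 32. This subarray runs from index 0 to index 2.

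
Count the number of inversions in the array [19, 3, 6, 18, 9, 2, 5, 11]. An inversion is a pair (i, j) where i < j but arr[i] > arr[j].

Finding inversions in [19, 3, 6, 18, 9, 2, 5, 11]:

(0, 1): arr[0]=19 > arr[1]=3
(0, 2): arr[0]=19 > arr[2]=6
(0, 3): arr[0]=19 > arr[3]=18
(0, 4): arr[0]=19 > arr[4]=9
(0, 5): arr[0]=19 > arr[5]=2
(0, 6): arr[0]=19 > arr[6]=5
(0, 7): arr[0]=19 > arr[7]=11
(1, 5): arr[1]=3 > arr[5]=2
(2, 5): arr[2]=6 > arr[5]=2
(2, 6): arr[2]=6 > arr[6]=5
(3, 4): arr[3]=18 > arr[4]=9
(3, 5): arr[3]=18 > arr[5]=2
(3, 6): arr[3]=18 > arr[6]=5
(3, 7): arr[3]=18 > arr[7]=11
(4, 5): arr[4]=9 > arr[5]=2
(4, 6): arr[4]=9 > arr[6]=5

Total inversions: 16

The array has 16 inversion(s): (0,1), (0,2), (0,3), (0,4), (0,5), (0,6), (0,7), (1,5), (2,5), (2,6), (3,4), (3,5), (3,6), (3,7), (4,5), (4,6). Each pair (i,j) satisfies i < j and arr[i] > arr[j].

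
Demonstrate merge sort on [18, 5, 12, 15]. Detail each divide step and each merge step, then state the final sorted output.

Merge sort trace:

Split: [18, 5, 12, 15] -> [18, 5] and [12, 15]
  Split: [18, 5] -> [18] and [5]
  Merge: [18] + [5] -> [5, 18]
  Split: [12, 15] -> [12] and [15]
  Merge: [12] + [15] -> [12, 15]
Merge: [5, 18] + [12, 15] -> [5, 12, 15, 18]

Final sorted array: [5, 12, 15, 18]

The merge sort proceeds by recursively splitting the array and merging sorted halves.
After all merges, the sorted array is [5, 12, 15, 18].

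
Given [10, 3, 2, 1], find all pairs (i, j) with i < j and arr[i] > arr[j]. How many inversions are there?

Finding inversions in [10, 3, 2, 1]:

(0, 1): arr[0]=10 > arr[1]=3
(0, 2): arr[0]=10 > arr[2]=2
(0, 3): arr[0]=10 > arr[3]=1
(1, 2): arr[1]=3 > arr[2]=2
(1, 3): arr[1]=3 > arr[3]=1
(2, 3): arr[2]=2 > arr[3]=1

Total inversions: 6

The array has 6 inversion(s): (0,1), (0,2), (0,3), (1,2), (1,3), (2,3). Each pair (i,j) satisfies i < j and arr[i] > arr[j].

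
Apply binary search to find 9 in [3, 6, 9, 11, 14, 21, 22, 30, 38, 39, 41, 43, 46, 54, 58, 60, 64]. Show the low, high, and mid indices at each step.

Binary search for 9 in [3, 6, 9, 11, 14, 21, 22, 30, 38, 39, 41, 43, 46, 54, 58, 60, 64]:

lo=0, hi=16, mid=8, arr[mid]=38 -> 38 > 9, search left half
lo=0, hi=7, mid=3, arr[mid]=11 -> 11 > 9, search left half
lo=0, hi=2, mid=1, arr[mid]=6 -> 6 < 9, search right half
lo=2, hi=2, mid=2, arr[mid]=9 -> Found target at index 2!

Binary search finds 9 at index 2 after 4 comparisons. The search repeatedly halves the search space by comparing with the middle element.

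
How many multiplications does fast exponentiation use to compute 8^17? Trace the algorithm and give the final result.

Computing 8^17 by squaring (build up from 8^1; each line after the first costs one multiplication):

8^1 = 8
8^2 = (8^1)^2 = 8^2 = 64
8^4 = (8^2)^2 = 64^2 = 4096
8^8 = (8^4)^2 = 4096^2 = 16777216
8^16 = (8^8)^2 = 16777216^2 = 281474976710656
8^17 = 8 * 8^16 = 8 * 281474976710656 = 2251799813685248

Result: 2251799813685248
Multiplications needed: 5 (5 lines after 8^1)

8^17 = 2251799813685248. Using exponentiation by squaring, this requires 5 multiplications. The key idea: if the exponent is even, square the half-power; if odd, multiply by the base once.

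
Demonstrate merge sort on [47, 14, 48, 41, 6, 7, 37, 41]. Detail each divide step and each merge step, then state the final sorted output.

Merge sort trace:

Split: [47, 14, 48, 41, 6, 7, 37, 41] -> [47, 14, 48, 41] and [6, 7, 37, 41]
  Split: [47, 14, 48, 41] -> [47, 14] and [48, 41]
    Split: [47, 14] -> [47] and [14]
    Merge: [47] + [14] -> [14, 47]
    Split: [48, 41] -> [48] and [41]
    Merge: [48] + [41] -> [41, 48]
  Merge: [14, 47] + [41, 48] -> [14, 41, 47, 48]
  Split: [6, 7, 37, 41] -> [6, 7] and [37, 41]
    Split: [6, 7] -> [6] and [7]
    Merge: [6] + [7] -> [6, 7]
    Split: [37, 41] -> [37] and [41]
    Merge: [37] + [41] -> [37, 41]
  Merge: [6, 7] + [37, 41] -> [6, 7, 37, 41]
Merge: [14, 41, 47, 48] + [6, 7, 37, 41] -> [6, 7, 14, 37, 41, 41, 47, 48]

Final sorted array: [6, 7, 14, 37, 41, 41, 47, 48]

The merge sort proceeds by recursively splitting the array and merging sorted halves.
After all merges, the sorted array is [6, 7, 14, 37, 41, 41, 47, 48].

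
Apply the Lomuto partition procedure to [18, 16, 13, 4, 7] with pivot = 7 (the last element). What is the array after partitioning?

Lomuto partition with pivot = 7:

Initial array: [18, 16, 13, 4, 7]

arr[0]=18 > 7: no swap
arr[1]=16 > 7: no swap
arr[2]=13 > 7: no swap
arr[3]=4 <= 7: swap with position 0, array becomes [4, 16, 13, 18, 7]

Place pivot at position 1: [4, 7, 13, 18, 16]
Pivot position: 1

After partitioning with pivot 7, the array becomes [4, 7, 13, 18, 16]. The pivot is placed at index 1. All elements to the left of the pivot are <= 7, and all elements to the right are > 7.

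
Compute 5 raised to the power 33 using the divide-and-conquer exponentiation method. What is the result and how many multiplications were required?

Computing 5^33 by squaring (build up from 5^1; each line after the first costs one multiplication):

5^1 = 5
5^2 = (5^1)^2 = 5^2 = 25
5^4 = (5^2)^2 = 25^2 = 625
5^8 = (5^4)^2 = 625^2 = 390625
5^16 = (5^8)^2 = 390625^2 = 152587890625
5^32 = (5^16)^2 = 152587890625^2 = 23283064365386962890625
5^33 = 5 * 5^32 = 5 * 23283064365386962890625 = 116415321826934814453125

Result: 116415321826934814453125
Multiplications needed: 6 (6 lines after 5^1)

5^33 = 116415321826934814453125. Using exponentiation by squaring, this requires 6 multiplications. The key idea: if the exponent is even, square the half-power; if odd, multiply by the base once.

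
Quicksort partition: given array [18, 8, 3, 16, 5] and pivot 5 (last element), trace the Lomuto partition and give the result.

Lomuto partition with pivot = 5:

Initial array: [18, 8, 3, 16, 5]

arr[0]=18 > 5: no swap
arr[1]=8 > 5: no swap
arr[2]=3 <= 5: swap with position 0, array becomes [3, 8, 18, 16, 5]
arr[3]=16 > 5: no swap

Place pivot at position 1: [3, 5, 18, 16, 8]
Pivot position: 1

After partitioning with pivot 5, the array becomes [3, 5, 18, 16, 8]. The pivot is placed at index 1. All elements to the left of the pivot are <= 5, and all elements to the right are > 5.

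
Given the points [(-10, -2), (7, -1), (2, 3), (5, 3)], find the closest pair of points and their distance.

Computing all pairwise distances among 4 points:

d((-10, -2), (7, -1)) = 17.0294
d((-10, -2), (2, 3)) = 13.0
d((-10, -2), (5, 3)) = 15.8114
d((7, -1), (2, 3)) = 6.4031
d((7, -1), (5, 3)) = 4.4721
d((2, 3), (5, 3)) = 3.0 <-- minimum

Closest pair: (2, 3) and (5, 3) with distance 3.0

The closest pair is (2, 3) and (5, 3) with Euclidean distance 3.0. For 4 points, brute-force pairwise comparison is shown above. For large n, the divide-and-conquer algorithm (sort by x, recurse on halves, check the dividing strip) achieves O(n log n).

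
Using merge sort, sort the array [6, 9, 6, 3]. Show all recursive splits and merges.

Merge sort trace:

Split: [6, 9, 6, 3] -> [6, 9] and [6, 3]
  Split: [6, 9] -> [6] and [9]
  Merge: [6] + [9] -> [6, 9]
  Split: [6, 3] -> [6] and [3]
  Merge: [6] + [3] -> [3, 6]
Merge: [6, 9] + [3, 6] -> [3, 6, 6, 9]

Final sorted array: [3, 6, 6, 9]

The merge sort proceeds by recursively splitting the array and merging sorted halves.
After all merges, the sorted array is [3, 6, 6, 9].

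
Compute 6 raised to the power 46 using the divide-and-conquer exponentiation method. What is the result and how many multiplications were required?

Computing 6^46 by squaring (build up from 6^1; each line after the first costs one multiplication):

6^1 = 6
6^2 = (6^1)^2 = 6^2 = 36
6^4 = (6^2)^2 = 36^2 = 1296
6^5 = 6 * 6^4 = 6 * 1296 = 7776
6^10 = (6^5)^2 = 7776^2 = 60466176
6^11 = 6 * 6^10 = 6 * 60466176 = 362797056
6^22 = (6^11)^2 = 362797056^2 = 131621703842267136
6^23 = 6 * 6^22 = 6 * 131621703842267136 = 789730223053602816
6^46 = (6^23)^2 = 789730223053602816^2 = 623673825204293256669089197883129856

Result: 623673825204293256669089197883129856
Multiplications needed: 8 (8 lines after 6^1)

6^46 = 623673825204293256669089197883129856. Using exponentiation by squaring, this requires 8 multiplications. The key idea: if the exponent is even, square the half-power; if odd, multiply by the base once.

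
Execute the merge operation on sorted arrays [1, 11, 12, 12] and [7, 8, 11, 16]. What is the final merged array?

Merging process:

Compare 1 vs 7: take 1 from left. Merged: [1]
Compare 11 vs 7: take 7 from right. Merged: [1, 7]
Compare 11 vs 8: take 8 from right. Merged: [1, 7, 8]
Compare 11 vs 11: take 11 from left. Merged: [1, 7, 8, 11]
Compare 12 vs 11: take 11 from right. Merged: [1, 7, 8, 11, 11]
Compare 12 vs 16: take 12 from left. Merged: [1, 7, 8, 11, 11, 12]
Compare 12 vs 16: take 12 from left. Merged: [1, 7, 8, 11, 11, 12, 12]
Append remaining from right: [16]. Merged: [1, 7, 8, 11, 11, 12, 12, 16]

Final merged array: [1, 7, 8, 11, 11, 12, 12, 16]
Total comparisons: 7

The merged array is [1, 7, 8, 11, 11, 12, 12, 16], requiring 7 comparisons. The merge step runs in O(n) time where n is the total number of elements.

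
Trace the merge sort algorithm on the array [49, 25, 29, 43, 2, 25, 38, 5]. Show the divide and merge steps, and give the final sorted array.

Merge sort trace:

Split: [49, 25, 29, 43, 2, 25, 38, 5] -> [49, 25, 29, 43] and [2, 25, 38, 5]
  Split: [49, 25, 29, 43] -> [49, 25] and [29, 43]
    Split: [49, 25] -> [49] and [25]
    Merge: [49] + [25] -> [25, 49]
    Split: [29, 43] -> [29] and [43]
    Merge: [29] + [43] -> [29, 43]
  Merge: [25, 49] + [29, 43] -> [25, 29, 43, 49]
  Split: [2, 25, 38, 5] -> [2, 25] and [38, 5]
    Split: [2, 25] -> [2] and [25]
    Merge: [2] + [25] -> [2, 25]
    Split: [38, 5] -> [38] and [5]
    Merge: [38] + [5] -> [5, 38]
  Merge: [2, 25] + [5, 38] -> [2, 5, 25, 38]
Merge: [25, 29, 43, 49] + [2, 5, 25, 38] -> [2, 5, 25, 25, 29, 38, 43, 49]

Final sorted array: [2, 5, 25, 25, 29, 38, 43, 49]

The merge sort proceeds by recursively splitting the array and merging sorted halves.
After all merges, the sorted array is [2, 5, 25, 25, 29, 38, 43, 49].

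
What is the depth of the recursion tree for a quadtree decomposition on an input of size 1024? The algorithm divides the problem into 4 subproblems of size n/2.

For divide and conquer with division factor 2:

Problem sizes at each level:
Level 0: 1024
Level 1: 512
Level 2: 256
Level 3: 128
Level 4: 64
Level 5: 32
Level 6: 16
Level 7: 8
Level 8: 4
Level 9: 2
Level 10: 1

The root is level 0 and the size-1 base case is level 10 (the tree spans levels 0 through 10, i.e. 11 levels counting the root), so the depth is the number of divisions: log_2(1024) = 10

The recursion tree depth is log_2(1024) = 10. At each level, the problem size is divided by 2, so it takes 10 divisions to reduce to a base case of size 1. The algorithm makes 4 recursive calls at each level.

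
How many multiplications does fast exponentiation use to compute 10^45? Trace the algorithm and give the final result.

Computing 10^45 by squaring (build up from 10^1; each line after the first costs one multiplication):

10^1 = 10
10^2 = (10^1)^2 = 10^2 = 100
10^4 = (10^2)^2 = 100^2 = 10000
10^5 = 10 * 10^4 = 10 * 10000 = 100000
10^10 = (10^5)^2 = 100000^2 = 10000000000
10^11 = 10 * 10^10 = 10 * 10000000000 = 100000000000
10^22 = (10^11)^2 = 100000000000^2 = 10000000000000000000000
10^44 = (10^22)^2 = 10000000000000000000000^2 = 100000000000000000000000000000000000000000000
10^45 = 10 * 10^44 = 10 * 100000000000000000000000000000000000000000000 = 1000000000000000000000000000000000000000000000

Result: 1000000000000000000000000000000000000000000000
Multiplications needed: 8 (8 lines after 10^1)

10^45 = 1000000000000000000000000000000000000000000000. Using exponentiation by squaring, this requires 8 multiplications. The key idea: if the exponent is even, square the half-power; if odd, multiply by the base once.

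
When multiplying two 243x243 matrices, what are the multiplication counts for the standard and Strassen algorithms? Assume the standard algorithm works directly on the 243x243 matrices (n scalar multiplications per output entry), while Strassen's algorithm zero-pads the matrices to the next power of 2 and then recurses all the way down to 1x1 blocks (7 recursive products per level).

Matrix multiplication for 243x243 matrices:

Strassen's algorithm requires power-of-2 dimensions. Pad 243x243 to 256x256 (next power of 2).

Standard algorithm: 243^3 = 14348907 multiplications
Strassen's algorithm: 7^(log2(256)) = 7^8 = 5764801 multiplications
Savings: 14348907 - 5764801 = 8584106 multiplications

Standard: 14348907 multiplications (243^3). Strassen: 5764801 multiplications (7^8, after padding to 256x256). Strassen reduces 8 recursive multiplications to 7 at each level.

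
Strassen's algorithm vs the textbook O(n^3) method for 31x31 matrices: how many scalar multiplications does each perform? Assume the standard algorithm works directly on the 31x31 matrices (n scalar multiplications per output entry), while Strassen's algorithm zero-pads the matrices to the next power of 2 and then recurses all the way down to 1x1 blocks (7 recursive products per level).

Matrix multiplication for 31x31 matrices:

Strassen's algorithm requires power-of-2 dimensions. Pad 31x31 to 32x32 (next power of 2).

Standard algorithm: 31^3 = 29791 multiplications
Strassen's algorithm: 7^(log2(32)) = 7^5 = 16807 multiplications
Savings: 29791 - 16807 = 12984 multiplications

Standard: 29791 multiplications (31^3). Strassen: 16807 multiplications (7^5, after padding to 32x32). Strassen reduces 8 recursive multiplications to 7 at each level.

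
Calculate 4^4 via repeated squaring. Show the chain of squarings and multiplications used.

Computing 4^4 by squaring (build up from 4^1; each line after the first costs one multiplication):

4^1 = 4
4^2 = (4^1)^2 = 4^2 = 16
4^4 = (4^2)^2 = 16^2 = 256

Result: 256
Multiplications needed: 2 (2 lines after 4^1)

4^4 = 256. Using exponentiation by squaring, this requires 2 multiplications. The key idea: if the exponent is even, square the half-power; if odd, multiply by the base once.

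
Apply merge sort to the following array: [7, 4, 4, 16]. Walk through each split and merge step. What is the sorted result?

Merge sort trace:

Split: [7, 4, 4, 16] -> [7, 4] and [4, 16]
  Split: [7, 4] -> [7] and [4]
  Merge: [7] + [4] -> [4, 7]
  Split: [4, 16] -> [4] and [16]
  Merge: [4] + [16] -> [4, 16]
Merge: [4, 7] + [4, 16] -> [4, 4, 7, 16]

Final sorted array: [4, 4, 7, 16]

The merge sort proceeds by recursively splitting the array and merging sorted halves.
After all merges, the sorted array is [4, 4, 7, 16].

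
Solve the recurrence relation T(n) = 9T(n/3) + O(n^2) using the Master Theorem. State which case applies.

Master Theorem for T(n) = 9T(n/3) + O(n^2):

a = 9, b = 3, c = 2
log_b(a) = log_3(9) = 2.0000

Case 2: c = 2 = log_3(9) = 2.0000
T(n) = O(n^2 log n) = O(n^2 log n)

For T(n) = 9T(n/3) + O(n^2): log_3(9) = 2.0000. This is Case 2 of the Master Theorem (c = log_b(a), equal work at all levels), giving O(n^2 log n).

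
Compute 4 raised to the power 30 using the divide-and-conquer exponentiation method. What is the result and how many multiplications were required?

Computing 4^30 by squaring (build up from 4^1; each line after the first costs one multiplication):

4^1 = 4
4^2 = (4^1)^2 = 4^2 = 16
4^3 = 4 * 4^2 = 4 * 16 = 64
4^6 = (4^3)^2 = 64^2 = 4096
4^7 = 4 * 4^6 = 4 * 4096 = 16384
4^14 = (4^7)^2 = 16384^2 = 268435456
4^15 = 4 * 4^14 = 4 * 268435456 = 1073741824
4^30 = (4^15)^2 = 1073741824^2 = 1152921504606846976

Result: 1152921504606846976
Multiplications needed: 7 (7 lines after 4^1)

4^30 = 1152921504606846976. Using exponentiation by squaring, this requires 7 multiplications. The key idea: if the exponent is even, square the half-power; if odd, multiply by the base once.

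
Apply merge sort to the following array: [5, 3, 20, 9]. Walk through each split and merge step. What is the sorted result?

Merge sort trace:

Split: [5, 3, 20, 9] -> [5, 3] and [20, 9]
  Split: [5, 3] -> [5] and [3]
  Merge: [5] + [3] -> [3, 5]
  Split: [20, 9] -> [20] and [9]
  Merge: [20] + [9] -> [9, 20]
Merge: [3, 5] + [9, 20] -> [3, 5, 9, 20]

Final sorted array: [3, 5, 9, 20]

The merge sort proceeds by recursively splitting the array and merging sorted halves.
After all merges, the sorted array is [3, 5, 9, 20].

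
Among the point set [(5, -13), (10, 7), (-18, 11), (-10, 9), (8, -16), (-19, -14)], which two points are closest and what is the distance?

Computing all pairwise distances among 6 points:

d((5, -13), (10, 7)) = 20.6155
d((5, -13), (-18, 11)) = 33.2415
d((5, -13), (-10, 9)) = 26.6271
d((5, -13), (8, -16)) = 4.2426 <-- minimum
d((5, -13), (-19, -14)) = 24.0208
d((10, 7), (-18, 11)) = 28.2843
d((10, 7), (-10, 9)) = 20.0998
d((10, 7), (8, -16)) = 23.0868
d((10, 7), (-19, -14)) = 35.805
d((-18, 11), (-10, 9)) = 8.2462
d((-18, 11), (8, -16)) = 37.4833
d((-18, 11), (-19, -14)) = 25.02
d((-10, 9), (8, -16)) = 30.8058
d((-10, 9), (-19, -14)) = 24.6982
d((8, -16), (-19, -14)) = 27.074

Closest pair: (5, -13) and (8, -16) with distance 4.2426

The closest pair is (5, -13) and (8, -16) with Euclidean distance 4.2426. For 6 points, brute-force pairwise comparison is shown above. For large n, the divide-and-conquer algorithm (sort by x, recurse on halves, check the dividing strip) achieves O(n log n).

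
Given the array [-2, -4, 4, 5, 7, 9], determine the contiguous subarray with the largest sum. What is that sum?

Using Kadane's algorithm on [-2, -4, 4, 5, 7, 9]:

Scanning through the array:
Position 1 (value -4): max_ending_here = -4, max_so_far = -2
Position 2 (value 4): max_ending_here = 4, max_so_far = 4
Position 3 (value 5): max_ending_here = 9, max_so_far = 9
Position 4 (value 7): max_ending_here = 16, max_so_far = 16
Position 5 (value 9): max_ending_here = 25, max_so_far = 25

Maximum subarray: [4, 5, 7, 9]
Maximum sum: 25

The maximum subarray is [4, 5, 7, 9] with sum 25. This subarray runs from index 2 to index 5.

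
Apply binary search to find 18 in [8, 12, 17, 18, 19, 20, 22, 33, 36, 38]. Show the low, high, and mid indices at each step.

Binary search for 18 in [8, 12, 17, 18, 19, 20, 22, 33, 36, 38]:

lo=0, hi=9, mid=4, arr[mid]=19 -> 19 > 18, search left half
lo=0, hi=3, mid=1, arr[mid]=12 -> 12 < 18, search right half
lo=2, hi=3, mid=2, arr[mid]=17 -> 17 < 18, search right half
lo=3, hi=3, mid=3, arr[mid]=18 -> Found target at index 3!

Binary search finds 18 at index 3 after 4 comparisons. The search repeatedly halves the search space by comparing with the middle element.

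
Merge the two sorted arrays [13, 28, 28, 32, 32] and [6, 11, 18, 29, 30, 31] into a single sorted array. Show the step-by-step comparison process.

Merging process:

Compare 13 vs 6: take 6 from right. Merged: [6]
Compare 13 vs 11: take 11 from right. Merged: [6, 11]
Compare 13 vs 18: take 13 from left. Merged: [6, 11, 13]
Compare 28 vs 18: take 18 from right. Merged: [6, 11, 13, 18]
Compare 28 vs 29: take 28 from left. Merged: [6, 11, 13, 18, 28]
Compare 28 vs 29: take 28 from left. Merged: [6, 11, 13, 18, 28, 28]
Compare 32 vs 29: take 29 from right. Merged: [6, 11, 13, 18, 28, 28, 29]
Compare 32 vs 30: take 30 from right. Merged: [6, 11, 13, 18, 28, 28, 29, 30]
Compare 32 vs 31: take 31 from right. Merged: [6, 11, 13, 18, 28, 28, 29, 30, 31]
Append remaining from left: [32, 32]. Merged: [6, 11, 13, 18, 28, 28, 29, 30, 31, 32, 32]

Final merged array: [6, 11, 13, 18, 28, 28, 29, 30, 31, 32, 32]
Total comparisons: 9

The merged array is [6, 11, 13, 18, 28, 28, 29, 30, 31, 32, 32], requiring 9 comparisons. The merge step runs in O(n) time where n is the total number of elements.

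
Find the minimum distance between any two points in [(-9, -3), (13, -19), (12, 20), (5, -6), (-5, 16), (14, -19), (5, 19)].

Computing all pairwise distances among 7 points:

d((-9, -3), (13, -19)) = 27.2029
d((-9, -3), (12, 20)) = 31.1448
d((-9, -3), (5, -6)) = 14.3178
d((-9, -3), (-5, 16)) = 19.4165
d((-9, -3), (14, -19)) = 28.0179
d((-9, -3), (5, 19)) = 26.0768
d((13, -19), (12, 20)) = 39.0128
d((13, -19), (5, -6)) = 15.2643
d((13, -19), (-5, 16)) = 39.3573
d((13, -19), (14, -19)) = 1.0 <-- minimum
d((13, -19), (5, 19)) = 38.833
d((12, 20), (5, -6)) = 26.9258
d((12, 20), (-5, 16)) = 17.4642
d((12, 20), (14, -19)) = 39.0512
d((12, 20), (5, 19)) = 7.0711
d((5, -6), (-5, 16)) = 24.1661
d((5, -6), (14, -19)) = 15.8114
d((5, -6), (5, 19)) = 25.0
d((-5, 16), (14, -19)) = 39.8246
d((-5, 16), (5, 19)) = 10.4403
d((14, -19), (5, 19)) = 39.0512

Closest pair: (13, -19) and (14, -19) with distance 1.0

The closest pair is (13, -19) and (14, -19) with Euclidean distance 1.0. For 7 points, brute-force pairwise comparison is shown above. For large n, the divide-and-conquer algorithm (sort by x, recurse on halves, check the dividing strip) achieves O(n log n).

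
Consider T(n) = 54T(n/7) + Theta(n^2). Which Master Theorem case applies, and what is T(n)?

Master Theorem for T(n) = 54T(n/7) + O(n^2):

a = 54, b = 7, c = 2
log_b(a) = log_7(54) = 2.0499

Case 1: c = 2 < log_7(54) = 2.0499
T(n) = O(n^(log_7 54))

For T(n) = 54T(n/7) + O(n^2): log_7(54) = 2.0499. This is Case 1 of the Master Theorem (c < log_b(a), work dominated by leaves), giving O(n^(log_7 54)).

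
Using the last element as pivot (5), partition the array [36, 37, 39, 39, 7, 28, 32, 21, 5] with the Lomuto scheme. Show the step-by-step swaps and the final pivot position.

Lomuto partition with pivot = 5:

Initial array: [36, 37, 39, 39, 7, 28, 32, 21, 5]

arr[0]=36 > 5: no swap
arr[1]=37 > 5: no swap
arr[2]=39 > 5: no swap
arr[3]=39 > 5: no swap
arr[4]=7 > 5: no swap
arr[5]=28 > 5: no swap
arr[6]=32 > 5: no swap
arr[7]=21 > 5: no swap

Place pivot at position 0: [5, 37, 39, 39, 7, 28, 32, 21, 36]
Pivot position: 0

After partitioning with pivot 5, the array becomes [5, 37, 39, 39, 7, 28, 32, 21, 36]. The pivot is placed at index 0. All elements to the left of the pivot are <= 5, and all elements to the right are > 5.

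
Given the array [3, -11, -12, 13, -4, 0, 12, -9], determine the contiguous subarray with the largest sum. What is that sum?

Using Kadane's algorithm on [3, -11, -12, 13, -4, 0, 12, -9]:

Scanning through the array:
Position 1 (value -11): max_ending_here = -8, max_so_far = 3
Position 2 (value -12): max_ending_here = -12, max_so_far = 3
Position 3 (value 13): max_ending_here = 13, max_so_far = 13
Position 4 (value -4): max_ending_here = 9, max_so_far = 13
Position 5 (value 0): max_ending_here = 9, max_so_far = 13
Position 6 (value 12): max_ending_here = 21, max_so_far = 21
Position 7 (value -9): max_ending_here = 12, max_so_far = 21

Maximum subarray: [13, -4, 0, 12]
Maximum sum: 21

The maximum subarray is [13, -4, 0, 12] with sum 21. This subarray runs from index 3 to index 6.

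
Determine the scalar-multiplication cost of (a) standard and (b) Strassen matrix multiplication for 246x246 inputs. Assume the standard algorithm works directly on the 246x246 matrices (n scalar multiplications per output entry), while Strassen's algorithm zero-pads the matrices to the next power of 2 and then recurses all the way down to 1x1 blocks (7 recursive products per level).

Matrix multiplication for 246x246 matrices:

Strassen's algorithm requires power-of-2 dimensions. Pad 246x246 to 256x256 (next power of 2).

Standard algorithm: 246^3 = 14886936 multiplications
Strassen's algorithm: 7^(log2(256)) = 7^8 = 5764801 multiplications
Savings: 14886936 - 5764801 = 9122135 multiplications

Standard: 14886936 multiplications (246^3). Strassen: 5764801 multiplications (7^8, after padding to 256x256). Strassen reduces 8 recursive multiplications to 7 at each level.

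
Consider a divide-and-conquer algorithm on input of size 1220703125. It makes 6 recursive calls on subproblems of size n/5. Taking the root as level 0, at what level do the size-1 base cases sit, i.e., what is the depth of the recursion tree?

For divide and conquer with division factor 5:

Problem sizes at each level:
Level 0: 1220703125
Level 1: 244140625
Level 2: 48828125
Level 3: 9765625
Level 4: 1953125
Level 5: 390625
Level 6: 78125
Level 7: 15625
Level 8: 3125
Level 9: 625
Level 10: 125
Level 11: 25
Level 12: 5
Level 13: 1

The root is level 0 and the size-1 base case is level 13 (the tree spans levels 0 through 13, i.e. 14 levels counting the root), so the depth is the number of divisions: log_5(1220703125) = 13

The recursion tree depth is log_5(1220703125) = 13. At each level, the problem size is divided by 5, so it takes 13 divisions to reduce to a base case of size 1. The algorithm makes 6 recursive calls at each level.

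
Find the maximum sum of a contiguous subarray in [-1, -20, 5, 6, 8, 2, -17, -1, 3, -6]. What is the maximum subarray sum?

Using Kadane's algorithm on [-1, -20, 5, 6, 8, 2, -17, -1, 3, -6]:

Scanning through the array:
Position 1 (value -20): max_ending_here = -20, max_so_far = -1
Position 2 (value 5): max_ending_here = 5, max_so_far = 5
Position 3 (value 6): max_ending_here = 11, max_so_far = 11
Position 4 (value 8): max_ending_here = 19, max_so_far = 19
Position 5 (value 2): max_ending_here = 21, max_so_far = 21
Position 6 (value -17): max_ending_here = 4, max_so_far = 21
Position 7 (value -1): max_ending_here = 3, max_so_far = 21
Position 8 (value 3): max_ending_here = 6, max_so_far = 21
Position 9 (value -6): max_ending_here = 0, max_so_far = 21

Maximum subarray: [5, 6, 8, 2]
Maximum sum: 21

The maximum subarray is [5, 6, 8, 2] with sum 21. This subarray runs from index 2 to index 5.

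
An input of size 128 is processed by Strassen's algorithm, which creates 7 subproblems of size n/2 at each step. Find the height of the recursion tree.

For divide and conquer with division factor 2:

Problem sizes at each level:
Level 0: 128
Level 1: 64
Level 2: 32
Level 3: 16
Level 4: 8
Level 5: 4
Level 6: 2
Level 7: 1

The root is level 0 and the size-1 base case is level 7 (the tree spans levels 0 through 7, i.e. 8 levels counting the root), so the depth is the number of divisions: log_2(128) = 7

The recursion tree depth is log_2(128) = 7. At each level, the problem size is divided by 2, so it takes 7 divisions to reduce to a base case of size 1. The algorithm makes 7 recursive calls at each level.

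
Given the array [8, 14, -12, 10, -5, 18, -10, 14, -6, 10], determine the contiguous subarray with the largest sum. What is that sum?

Using Kadane's algorithm on [8, 14, -12, 10, -5, 18, -10, 14, -6, 10]:

Scanning through the array:
Position 1 (value 14): max_ending_here = 22, max_so_far = 22
Position 2 (value -12): max_ending_here = 10, max_so_far = 22
Position 3 (value 10): max_ending_here = 20, max_so_far = 22
Position 4 (value -5): max_ending_here = 15, max_so_far = 22
Position 5 (value 18): max_ending_here = 33, max_so_far = 33
Position 6 (value -10): max_ending_here = 23, max_so_far = 33
Position 7 (value 14): max_ending_here = 37, max_so_far = 37
Position 8 (value -6): max_ending_here = 31, max_so_far = 37
Position 9 (value 10): max_ending_here = 41, max_so_far = 41

Maximum subarray: [8, 14, -12, 10, -5, 18, -10, 14, -6, 10]
Maximum sum: 41

The maximum subarray is [8, 14, -12, 10, -5, 18, -10, 14, -6, 10] with sum 41. This subarray runs from index 0 to index 9.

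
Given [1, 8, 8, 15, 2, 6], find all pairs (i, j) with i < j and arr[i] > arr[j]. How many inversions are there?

Finding inversions in [1, 8, 8, 15, 2, 6]:

(1, 4): arr[1]=8 > arr[4]=2
(1, 5): arr[1]=8 > arr[5]=6
(2, 4): arr[2]=8 > arr[4]=2
(2, 5): arr[2]=8 > arr[5]=6
(3, 4): arr[3]=15 > arr[4]=2
(3, 5): arr[3]=15 > arr[5]=6

Total inversions: 6

The array has 6 inversion(s): (1,4), (1,5), (2,4), (2,5), (3,4), (3,5). Each pair (i,j) satisfies i < j and arr[i] > arr[j].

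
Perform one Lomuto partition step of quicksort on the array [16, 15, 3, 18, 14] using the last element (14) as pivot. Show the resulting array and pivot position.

Lomuto partition with pivot = 14:

Initial array: [16, 15, 3, 18, 14]

arr[0]=16 > 14: no swap
arr[1]=15 > 14: no swap
arr[2]=3 <= 14: swap with position 0, array becomes [3, 15, 16, 18, 14]
arr[3]=18 > 14: no swap

Place pivot at position 1: [3, 14, 16, 18, 15]
Pivot position: 1

After partitioning with pivot 14, the array becomes [3, 14, 16, 18, 15]. The pivot is placed at index 1. All elements to the left of the pivot are <= 14, and all elements to the right are > 14.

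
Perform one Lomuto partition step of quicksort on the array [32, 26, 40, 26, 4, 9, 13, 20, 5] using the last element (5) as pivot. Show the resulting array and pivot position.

Lomuto partition with pivot = 5:

Initial array: [32, 26, 40, 26, 4, 9, 13, 20, 5]

arr[0]=32 > 5: no swap
arr[1]=26 > 5: no swap
arr[2]=40 > 5: no swap
arr[3]=26 > 5: no swap
arr[4]=4 <= 5: swap with position 0, array becomes [4, 26, 40, 26, 32, 9, 13, 20, 5]
arr[5]=9 > 5: no swap
arr[6]=13 > 5: no swap
arr[7]=20 > 5: no swap

Place pivot at position 1: [4, 5, 40, 26, 32, 9, 13, 20, 26]
Pivot position: 1

After partitioning with pivot 5, the array becomes [4, 5, 40, 26, 32, 9, 13, 20, 26]. The pivot is placed at index 1. All elements to the left of the pivot are <= 5, and all elements to the right are > 5.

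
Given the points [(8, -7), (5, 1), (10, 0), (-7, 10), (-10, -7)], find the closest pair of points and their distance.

Computing all pairwise distances among 5 points:

d((8, -7), (5, 1)) = 8.544
d((8, -7), (10, 0)) = 7.2801
d((8, -7), (-7, 10)) = 22.6716
d((8, -7), (-10, -7)) = 18.0
d((5, 1), (10, 0)) = 5.099 <-- minimum
d((5, 1), (-7, 10)) = 15.0
d((5, 1), (-10, -7)) = 17.0
d((10, 0), (-7, 10)) = 19.7231
d((10, 0), (-10, -7)) = 21.1896
d((-7, 10), (-10, -7)) = 17.2627

Closest pair: (5, 1) and (10, 0) with distance 5.099

The closest pair is (5, 1) and (10, 0) with Euclidean distance 5.099. For 5 points, brute-force pairwise comparison is shown above. For large n, the divide-and-conquer algorithm (sort by x, recurse on halves, check the dividing strip) achieves O(n log n).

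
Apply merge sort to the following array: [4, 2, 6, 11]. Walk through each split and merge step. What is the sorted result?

Merge sort trace:

Split: [4, 2, 6, 11] -> [4, 2] and [6, 11]
  Split: [4, 2] -> [4] and [2]
  Merge: [4] + [2] -> [2, 4]
  Split: [6, 11] -> [6] and [11]
  Merge: [6] + [11] -> [6, 11]
Merge: [2, 4] + [6, 11] -> [2, 4, 6, 11]

Final sorted array: [2, 4, 6, 11]

The merge sort proceeds by recursively splitting the array and merging sorted halves.
After all merges, the sorted array is [2, 4, 6, 11].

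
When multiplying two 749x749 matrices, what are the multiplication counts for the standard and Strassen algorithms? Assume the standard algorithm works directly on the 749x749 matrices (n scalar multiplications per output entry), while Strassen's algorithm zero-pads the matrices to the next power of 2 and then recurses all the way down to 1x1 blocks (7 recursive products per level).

Matrix multiplication for 749x749 matrices:

Strassen's algorithm requires power-of-2 dimensions. Pad 749x749 to 1024x1024 (next power of 2).

Standard algorithm: 749^3 = 420189749 multiplications
Strassen's algorithm: 7^(log2(1024)) = 7^10 = 282475249 multiplications
Savings: 420189749 - 282475249 = 137714500 multiplications

Standard: 420189749 multiplications (749^3). Strassen: 282475249 multiplications (7^10, after padding to 1024x1024). Strassen reduces 8 recursive multiplications to 7 at each level.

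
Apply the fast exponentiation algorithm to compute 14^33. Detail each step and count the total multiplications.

Computing 14^33 by squaring (build up from 14^1; each line after the first costs one multiplication):

14^1 = 14
14^2 = (14^1)^2 = 14^2 = 196
14^4 = (14^2)^2 = 196^2 = 38416
14^8 = (14^4)^2 = 38416^2 = 1475789056
14^16 = (14^8)^2 = 1475789056^2 = 2177953337809371136
14^32 = (14^16)^2 = 2177953337809371136^2 = 4743480741674980702700443299789930496
14^33 = 14 * 14^32 = 14 * 4743480741674980702700443299789930496 = 66408730383449729837806206197059026944

Result: 66408730383449729837806206197059026944
Multiplications needed: 6 (6 lines after 14^1)

14^33 = 66408730383449729837806206197059026944. Using exponentiation by squaring, this requires 6 multiplications. The key idea: if the exponent is even, square the half-power; if odd, multiply by the base once.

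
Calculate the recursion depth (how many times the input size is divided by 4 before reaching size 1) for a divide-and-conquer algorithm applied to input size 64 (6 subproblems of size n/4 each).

For divide and conquer with division factor 4:

Problem sizes at each level:
Level 0: 64
Level 1: 16
Level 2: 4
Level 3: 1

The root is level 0 and the size-1 base case is level 3 (the tree spans levels 0 through 3, i.e. 4 levels counting the root), so the depth is the number of divisions: log_4(64) = 3

The recursion tree depth is log_4(64) = 3. At each level, the problem size is divided by 4, so it takes 3 divisions to reduce to a base case of size 1. The algorithm makes 6 recursive calls at each level.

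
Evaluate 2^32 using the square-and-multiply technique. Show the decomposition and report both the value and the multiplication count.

Computing 2^32 by squaring (build up from 2^1; each line after the first costs one multiplication):

2^1 = 2
2^2 = (2^1)^2 = 2^2 = 4
2^4 = (2^2)^2 = 4^2 = 16
2^8 = (2^4)^2 = 16^2 = 256
2^16 = (2^8)^2 = 256^2 = 65536
2^32 = (2^16)^2 = 65536^2 = 4294967296

Result: 4294967296
Multiplications needed: 5 (5 lines after 2^1)

2^32 = 4294967296. Using exponentiation by squaring, this requires 5 multiplications. The key idea: if the exponent is even, square the half-power; if odd, multiply by the base once.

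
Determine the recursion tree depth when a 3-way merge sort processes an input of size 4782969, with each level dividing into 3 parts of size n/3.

For divide and conquer with division factor 3:

Problem sizes at each level:
Level 0: 4782969
Level 1: 1594323
Level 2: 531441
Level 3: 177147
Level 4: 59049
Level 5: 19683
Level 6: 6561
Level 7: 2187
Level 8: 729
Level 9: 243
Level 10: 81
Level 11: 27
Level 12: 9
Level 13: 3
Level 14: 1

The root is level 0 and the size-1 base case is level 14 (the tree spans levels 0 through 14, i.e. 15 levels counting the root), so the depth is the number of divisions: log_3(4782969) = 14

The recursion tree depth is log_3(4782969) = 14. At each level, the problem size is divided by 3, so it takes 14 divisions to reduce to a base case of size 1. The algorithm makes 3 recursive calls at each level.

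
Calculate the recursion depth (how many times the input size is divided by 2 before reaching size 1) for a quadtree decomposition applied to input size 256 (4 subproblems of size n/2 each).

For divide and conquer with division factor 2:

Problem sizes at each level:
Level 0: 256
Level 1: 128
Level 2: 64
Level 3: 32
Level 4: 16
Level 5: 8
Level 6: 4
Level 7: 2
Level 8: 1

The root is level 0 and the size-1 base case is level 8 (the tree spans levels 0 through 8, i.e. 9 levels counting the root), so the depth is the number of divisions: log_2(256) = 8

The recursion tree depth is log_2(256) = 8. At each level, the problem size is divided by 2, so it takes 8 divisions to reduce to a base case of size 1. The algorithm makes 4 recursive calls at each level.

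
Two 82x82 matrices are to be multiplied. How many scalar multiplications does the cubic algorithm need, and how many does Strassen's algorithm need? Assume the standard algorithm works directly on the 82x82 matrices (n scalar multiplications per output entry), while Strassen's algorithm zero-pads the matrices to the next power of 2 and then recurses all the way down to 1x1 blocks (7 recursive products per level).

Matrix multiplication for 82x82 matrices:

Strassen's algorithm requires power-of-2 dimensions. Pad 82x82 to 128x128 (next power of 2).

Standard algorithm: 82^3 = 551368 multiplications
Strassen's algorithm: 7^(log2(128)) = 7^7 = 823543 multiplications
Difference: 551368 - 823543 = -272175 (Strassen uses MORE here due to padding overhead — for small or just-over-power-of-2 n, padding can outweigh the per-level savings)

Standard: 551368 multiplications (82^3). Strassen: 823543 multiplications (7^7, after padding to 128x128). Strassen reduces 8 recursive multiplications to 7 at each level.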